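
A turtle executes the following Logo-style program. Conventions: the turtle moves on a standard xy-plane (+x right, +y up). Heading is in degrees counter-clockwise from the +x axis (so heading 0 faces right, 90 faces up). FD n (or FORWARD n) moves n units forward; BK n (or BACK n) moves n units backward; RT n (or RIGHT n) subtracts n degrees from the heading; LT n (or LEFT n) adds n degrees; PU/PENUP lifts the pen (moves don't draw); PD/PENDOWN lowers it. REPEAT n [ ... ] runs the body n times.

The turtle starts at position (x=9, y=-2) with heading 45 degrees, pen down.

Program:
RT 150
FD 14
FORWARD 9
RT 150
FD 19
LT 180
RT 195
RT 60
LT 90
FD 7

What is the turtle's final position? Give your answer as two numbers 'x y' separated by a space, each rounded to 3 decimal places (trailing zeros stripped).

Executing turtle program step by step:
Start: pos=(9,-2), heading=45, pen down
RT 150: heading 45 -> 255
FD 14: (9,-2) -> (5.377,-15.523) [heading=255, draw]
FD 9: (5.377,-15.523) -> (3.047,-24.216) [heading=255, draw]
RT 150: heading 255 -> 105
FD 19: (3.047,-24.216) -> (-1.87,-5.864) [heading=105, draw]
LT 180: heading 105 -> 285
RT 195: heading 285 -> 90
RT 60: heading 90 -> 30
LT 90: heading 30 -> 120
FD 7: (-1.87,-5.864) -> (-5.37,0.198) [heading=120, draw]
Final: pos=(-5.37,0.198), heading=120, 4 segment(s) drawn

Answer: -5.37 0.198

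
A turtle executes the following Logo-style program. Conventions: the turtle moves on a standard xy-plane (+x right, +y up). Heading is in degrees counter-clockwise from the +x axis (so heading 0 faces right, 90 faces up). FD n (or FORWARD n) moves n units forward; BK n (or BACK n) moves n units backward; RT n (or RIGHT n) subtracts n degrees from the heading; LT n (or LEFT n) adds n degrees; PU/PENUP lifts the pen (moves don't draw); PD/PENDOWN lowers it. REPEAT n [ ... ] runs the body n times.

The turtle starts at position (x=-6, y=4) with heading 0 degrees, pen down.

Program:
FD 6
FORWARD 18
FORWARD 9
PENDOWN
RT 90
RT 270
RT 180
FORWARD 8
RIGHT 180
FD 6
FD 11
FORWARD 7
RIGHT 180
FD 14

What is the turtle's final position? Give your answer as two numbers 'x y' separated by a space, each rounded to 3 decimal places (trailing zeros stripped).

Answer: 29 4

Derivation:
Executing turtle program step by step:
Start: pos=(-6,4), heading=0, pen down
FD 6: (-6,4) -> (0,4) [heading=0, draw]
FD 18: (0,4) -> (18,4) [heading=0, draw]
FD 9: (18,4) -> (27,4) [heading=0, draw]
PD: pen down
RT 90: heading 0 -> 270
RT 270: heading 270 -> 0
RT 180: heading 0 -> 180
FD 8: (27,4) -> (19,4) [heading=180, draw]
RT 180: heading 180 -> 0
FD 6: (19,4) -> (25,4) [heading=0, draw]
FD 11: (25,4) -> (36,4) [heading=0, draw]
FD 7: (36,4) -> (43,4) [heading=0, draw]
RT 180: heading 0 -> 180
FD 14: (43,4) -> (29,4) [heading=180, draw]
Final: pos=(29,4), heading=180, 8 segment(s) drawn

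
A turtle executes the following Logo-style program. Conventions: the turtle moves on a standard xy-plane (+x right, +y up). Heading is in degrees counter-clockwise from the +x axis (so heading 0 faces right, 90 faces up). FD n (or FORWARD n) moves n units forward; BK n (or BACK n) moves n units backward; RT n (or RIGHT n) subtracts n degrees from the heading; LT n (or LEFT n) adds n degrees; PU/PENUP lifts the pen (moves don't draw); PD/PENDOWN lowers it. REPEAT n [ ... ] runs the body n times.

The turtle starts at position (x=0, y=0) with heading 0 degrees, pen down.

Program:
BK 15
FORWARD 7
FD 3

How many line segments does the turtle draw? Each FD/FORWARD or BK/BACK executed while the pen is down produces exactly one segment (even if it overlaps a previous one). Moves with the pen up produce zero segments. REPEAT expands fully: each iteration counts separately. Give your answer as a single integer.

Answer: 3

Derivation:
Executing turtle program step by step:
Start: pos=(0,0), heading=0, pen down
BK 15: (0,0) -> (-15,0) [heading=0, draw]
FD 7: (-15,0) -> (-8,0) [heading=0, draw]
FD 3: (-8,0) -> (-5,0) [heading=0, draw]
Final: pos=(-5,0), heading=0, 3 segment(s) drawn
Segments drawn: 3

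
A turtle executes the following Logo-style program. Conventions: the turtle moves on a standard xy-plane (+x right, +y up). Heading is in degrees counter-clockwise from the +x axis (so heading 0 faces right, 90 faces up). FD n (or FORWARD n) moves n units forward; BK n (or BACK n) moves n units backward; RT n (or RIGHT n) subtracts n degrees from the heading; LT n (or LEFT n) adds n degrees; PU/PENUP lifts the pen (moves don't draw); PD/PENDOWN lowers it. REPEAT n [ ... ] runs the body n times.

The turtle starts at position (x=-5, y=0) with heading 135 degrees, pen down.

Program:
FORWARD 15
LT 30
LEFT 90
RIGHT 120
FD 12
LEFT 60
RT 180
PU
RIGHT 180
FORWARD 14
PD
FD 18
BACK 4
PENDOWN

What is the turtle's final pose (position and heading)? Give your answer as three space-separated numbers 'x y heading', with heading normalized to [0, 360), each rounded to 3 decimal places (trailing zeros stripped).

Answer: -51.138 11.845 195

Derivation:
Executing turtle program step by step:
Start: pos=(-5,0), heading=135, pen down
FD 15: (-5,0) -> (-15.607,10.607) [heading=135, draw]
LT 30: heading 135 -> 165
LT 90: heading 165 -> 255
RT 120: heading 255 -> 135
FD 12: (-15.607,10.607) -> (-24.092,19.092) [heading=135, draw]
LT 60: heading 135 -> 195
RT 180: heading 195 -> 15
PU: pen up
RT 180: heading 15 -> 195
FD 14: (-24.092,19.092) -> (-37.615,15.468) [heading=195, move]
PD: pen down
FD 18: (-37.615,15.468) -> (-55.002,10.81) [heading=195, draw]
BK 4: (-55.002,10.81) -> (-51.138,11.845) [heading=195, draw]
PD: pen down
Final: pos=(-51.138,11.845), heading=195, 4 segment(s) drawn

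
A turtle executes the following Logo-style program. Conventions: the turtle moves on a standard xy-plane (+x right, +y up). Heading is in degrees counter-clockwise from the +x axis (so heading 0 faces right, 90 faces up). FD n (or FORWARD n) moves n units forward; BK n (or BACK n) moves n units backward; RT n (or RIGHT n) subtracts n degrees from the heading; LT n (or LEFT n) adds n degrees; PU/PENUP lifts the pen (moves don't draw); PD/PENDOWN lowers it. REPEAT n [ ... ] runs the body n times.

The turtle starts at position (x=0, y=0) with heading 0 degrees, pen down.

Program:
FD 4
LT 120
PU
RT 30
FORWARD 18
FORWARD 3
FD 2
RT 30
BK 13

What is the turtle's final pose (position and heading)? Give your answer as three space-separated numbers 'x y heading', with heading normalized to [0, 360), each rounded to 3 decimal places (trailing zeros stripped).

Answer: -2.5 11.742 60

Derivation:
Executing turtle program step by step:
Start: pos=(0,0), heading=0, pen down
FD 4: (0,0) -> (4,0) [heading=0, draw]
LT 120: heading 0 -> 120
PU: pen up
RT 30: heading 120 -> 90
FD 18: (4,0) -> (4,18) [heading=90, move]
FD 3: (4,18) -> (4,21) [heading=90, move]
FD 2: (4,21) -> (4,23) [heading=90, move]
RT 30: heading 90 -> 60
BK 13: (4,23) -> (-2.5,11.742) [heading=60, move]
Final: pos=(-2.5,11.742), heading=60, 1 segment(s) drawn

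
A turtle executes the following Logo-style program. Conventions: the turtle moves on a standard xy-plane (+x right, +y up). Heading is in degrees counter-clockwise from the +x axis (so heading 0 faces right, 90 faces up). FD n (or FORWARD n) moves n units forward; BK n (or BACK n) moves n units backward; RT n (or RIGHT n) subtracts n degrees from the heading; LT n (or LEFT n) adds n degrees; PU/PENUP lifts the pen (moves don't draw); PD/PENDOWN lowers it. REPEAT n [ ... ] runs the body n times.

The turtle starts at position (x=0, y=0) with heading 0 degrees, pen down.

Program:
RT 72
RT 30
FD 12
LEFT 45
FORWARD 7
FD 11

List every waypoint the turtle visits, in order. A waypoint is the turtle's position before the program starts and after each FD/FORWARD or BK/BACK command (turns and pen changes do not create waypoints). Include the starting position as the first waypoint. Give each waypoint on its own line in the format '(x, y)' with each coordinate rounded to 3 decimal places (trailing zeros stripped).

Answer: (0, 0)
(-2.495, -11.738)
(1.318, -17.608)
(7.309, -26.834)

Derivation:
Executing turtle program step by step:
Start: pos=(0,0), heading=0, pen down
RT 72: heading 0 -> 288
RT 30: heading 288 -> 258
FD 12: (0,0) -> (-2.495,-11.738) [heading=258, draw]
LT 45: heading 258 -> 303
FD 7: (-2.495,-11.738) -> (1.318,-17.608) [heading=303, draw]
FD 11: (1.318,-17.608) -> (7.309,-26.834) [heading=303, draw]
Final: pos=(7.309,-26.834), heading=303, 3 segment(s) drawn
Waypoints (4 total):
(0, 0)
(-2.495, -11.738)
(1.318, -17.608)
(7.309, -26.834)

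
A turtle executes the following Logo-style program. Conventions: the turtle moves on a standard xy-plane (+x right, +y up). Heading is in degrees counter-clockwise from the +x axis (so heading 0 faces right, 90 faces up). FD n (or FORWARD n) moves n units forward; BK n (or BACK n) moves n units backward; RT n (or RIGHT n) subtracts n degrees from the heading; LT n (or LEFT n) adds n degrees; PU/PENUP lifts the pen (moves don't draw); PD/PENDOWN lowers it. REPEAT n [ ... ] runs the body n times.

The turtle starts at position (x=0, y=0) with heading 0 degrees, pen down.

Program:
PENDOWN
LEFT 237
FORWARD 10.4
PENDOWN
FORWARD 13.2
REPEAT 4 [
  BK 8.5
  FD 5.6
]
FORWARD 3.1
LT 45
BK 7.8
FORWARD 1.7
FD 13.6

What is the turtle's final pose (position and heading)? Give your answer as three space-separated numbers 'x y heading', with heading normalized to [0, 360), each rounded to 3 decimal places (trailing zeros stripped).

Executing turtle program step by step:
Start: pos=(0,0), heading=0, pen down
PD: pen down
LT 237: heading 0 -> 237
FD 10.4: (0,0) -> (-5.664,-8.722) [heading=237, draw]
PD: pen down
FD 13.2: (-5.664,-8.722) -> (-12.853,-19.793) [heading=237, draw]
REPEAT 4 [
  -- iteration 1/4 --
  BK 8.5: (-12.853,-19.793) -> (-8.224,-12.664) [heading=237, draw]
  FD 5.6: (-8.224,-12.664) -> (-11.274,-17.36) [heading=237, draw]
  -- iteration 2/4 --
  BK 8.5: (-11.274,-17.36) -> (-6.645,-10.232) [heading=237, draw]
  FD 5.6: (-6.645,-10.232) -> (-9.695,-14.928) [heading=237, draw]
  -- iteration 3/4 --
  BK 8.5: (-9.695,-14.928) -> (-5.065,-7.8) [heading=237, draw]
  FD 5.6: (-5.065,-7.8) -> (-8.115,-12.496) [heading=237, draw]
  -- iteration 4/4 --
  BK 8.5: (-8.115,-12.496) -> (-3.486,-5.367) [heading=237, draw]
  FD 5.6: (-3.486,-5.367) -> (-6.536,-10.064) [heading=237, draw]
]
FD 3.1: (-6.536,-10.064) -> (-8.224,-12.664) [heading=237, draw]
LT 45: heading 237 -> 282
BK 7.8: (-8.224,-12.664) -> (-9.846,-5.034) [heading=282, draw]
FD 1.7: (-9.846,-5.034) -> (-9.492,-6.697) [heading=282, draw]
FD 13.6: (-9.492,-6.697) -> (-6.665,-20) [heading=282, draw]
Final: pos=(-6.665,-20), heading=282, 14 segment(s) drawn

Answer: -6.665 -20 282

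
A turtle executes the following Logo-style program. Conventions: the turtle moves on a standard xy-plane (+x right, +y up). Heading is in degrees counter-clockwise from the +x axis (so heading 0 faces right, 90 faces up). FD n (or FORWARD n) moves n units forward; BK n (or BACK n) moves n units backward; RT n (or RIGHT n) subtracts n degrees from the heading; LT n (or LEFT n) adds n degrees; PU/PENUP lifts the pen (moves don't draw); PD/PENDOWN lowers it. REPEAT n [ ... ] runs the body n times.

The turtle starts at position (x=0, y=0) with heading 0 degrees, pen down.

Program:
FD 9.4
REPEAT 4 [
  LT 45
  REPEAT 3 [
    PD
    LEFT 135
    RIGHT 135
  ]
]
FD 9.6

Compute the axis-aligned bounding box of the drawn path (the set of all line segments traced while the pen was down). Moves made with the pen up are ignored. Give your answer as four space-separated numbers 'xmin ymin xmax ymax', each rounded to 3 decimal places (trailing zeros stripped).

Executing turtle program step by step:
Start: pos=(0,0), heading=0, pen down
FD 9.4: (0,0) -> (9.4,0) [heading=0, draw]
REPEAT 4 [
  -- iteration 1/4 --
  LT 45: heading 0 -> 45
  REPEAT 3 [
    -- iteration 1/3 --
    PD: pen down
    LT 135: heading 45 -> 180
    RT 135: heading 180 -> 45
    -- iteration 2/3 --
    PD: pen down
    LT 135: heading 45 -> 180
    RT 135: heading 180 -> 45
    -- iteration 3/3 --
    PD: pen down
    LT 135: heading 45 -> 180
    RT 135: heading 180 -> 45
  ]
  -- iteration 2/4 --
  LT 45: heading 45 -> 90
  REPEAT 3 [
    -- iteration 1/3 --
    PD: pen down
    LT 135: heading 90 -> 225
    RT 135: heading 225 -> 90
    -- iteration 2/3 --
    PD: pen down
    LT 135: heading 90 -> 225
    RT 135: heading 225 -> 90
    -- iteration 3/3 --
    PD: pen down
    LT 135: heading 90 -> 225
    RT 135: heading 225 -> 90
  ]
  -- iteration 3/4 --
  LT 45: heading 90 -> 135
  REPEAT 3 [
    -- iteration 1/3 --
    PD: pen down
    LT 135: heading 135 -> 270
    RT 135: heading 270 -> 135
    -- iteration 2/3 --
    PD: pen down
    LT 135: heading 135 -> 270
    RT 135: heading 270 -> 135
    -- iteration 3/3 --
    PD: pen down
    LT 135: heading 135 -> 270
    RT 135: heading 270 -> 135
  ]
  -- iteration 4/4 --
  LT 45: heading 135 -> 180
  REPEAT 3 [
    -- iteration 1/3 --
    PD: pen down
    LT 135: heading 180 -> 315
    RT 135: heading 315 -> 180
    -- iteration 2/3 --
    PD: pen down
    LT 135: heading 180 -> 315
    RT 135: heading 315 -> 180
    -- iteration 3/3 --
    PD: pen down
    LT 135: heading 180 -> 315
    RT 135: heading 315 -> 180
  ]
]
FD 9.6: (9.4,0) -> (-0.2,0) [heading=180, draw]
Final: pos=(-0.2,0), heading=180, 2 segment(s) drawn

Segment endpoints: x in {-0.2, 0, 9.4}, y in {0, 0}
xmin=-0.2, ymin=0, xmax=9.4, ymax=0

Answer: -0.2 0 9.4 0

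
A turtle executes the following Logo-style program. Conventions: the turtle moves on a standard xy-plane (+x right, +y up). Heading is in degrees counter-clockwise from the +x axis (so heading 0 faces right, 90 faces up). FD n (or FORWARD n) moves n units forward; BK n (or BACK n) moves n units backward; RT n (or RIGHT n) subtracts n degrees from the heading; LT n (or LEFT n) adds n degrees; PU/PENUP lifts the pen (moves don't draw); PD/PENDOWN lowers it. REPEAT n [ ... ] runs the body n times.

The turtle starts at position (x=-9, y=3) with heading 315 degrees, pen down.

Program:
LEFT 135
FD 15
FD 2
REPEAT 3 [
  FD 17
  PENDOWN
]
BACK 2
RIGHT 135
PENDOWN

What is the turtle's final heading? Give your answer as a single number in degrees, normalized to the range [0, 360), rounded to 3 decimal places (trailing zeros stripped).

Answer: 315

Derivation:
Executing turtle program step by step:
Start: pos=(-9,3), heading=315, pen down
LT 135: heading 315 -> 90
FD 15: (-9,3) -> (-9,18) [heading=90, draw]
FD 2: (-9,18) -> (-9,20) [heading=90, draw]
REPEAT 3 [
  -- iteration 1/3 --
  FD 17: (-9,20) -> (-9,37) [heading=90, draw]
  PD: pen down
  -- iteration 2/3 --
  FD 17: (-9,37) -> (-9,54) [heading=90, draw]
  PD: pen down
  -- iteration 3/3 --
  FD 17: (-9,54) -> (-9,71) [heading=90, draw]
  PD: pen down
]
BK 2: (-9,71) -> (-9,69) [heading=90, draw]
RT 135: heading 90 -> 315
PD: pen down
Final: pos=(-9,69), heading=315, 6 segment(s) drawn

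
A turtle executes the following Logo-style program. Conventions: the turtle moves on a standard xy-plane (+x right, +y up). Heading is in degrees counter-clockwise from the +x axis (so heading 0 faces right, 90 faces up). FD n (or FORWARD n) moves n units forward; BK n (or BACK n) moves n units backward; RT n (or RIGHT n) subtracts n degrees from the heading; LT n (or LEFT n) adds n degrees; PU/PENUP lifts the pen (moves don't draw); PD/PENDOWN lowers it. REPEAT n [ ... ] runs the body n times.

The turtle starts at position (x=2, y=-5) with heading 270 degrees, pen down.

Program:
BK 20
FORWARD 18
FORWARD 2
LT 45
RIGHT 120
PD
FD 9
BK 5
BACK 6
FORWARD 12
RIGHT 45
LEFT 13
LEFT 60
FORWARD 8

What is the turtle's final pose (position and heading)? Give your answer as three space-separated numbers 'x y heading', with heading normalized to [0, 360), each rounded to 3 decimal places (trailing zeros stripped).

Answer: -13.51 -13.044 223

Derivation:
Executing turtle program step by step:
Start: pos=(2,-5), heading=270, pen down
BK 20: (2,-5) -> (2,15) [heading=270, draw]
FD 18: (2,15) -> (2,-3) [heading=270, draw]
FD 2: (2,-3) -> (2,-5) [heading=270, draw]
LT 45: heading 270 -> 315
RT 120: heading 315 -> 195
PD: pen down
FD 9: (2,-5) -> (-6.693,-7.329) [heading=195, draw]
BK 5: (-6.693,-7.329) -> (-1.864,-6.035) [heading=195, draw]
BK 6: (-1.864,-6.035) -> (3.932,-4.482) [heading=195, draw]
FD 12: (3.932,-4.482) -> (-7.659,-7.588) [heading=195, draw]
RT 45: heading 195 -> 150
LT 13: heading 150 -> 163
LT 60: heading 163 -> 223
FD 8: (-7.659,-7.588) -> (-13.51,-13.044) [heading=223, draw]
Final: pos=(-13.51,-13.044), heading=223, 8 segment(s) drawn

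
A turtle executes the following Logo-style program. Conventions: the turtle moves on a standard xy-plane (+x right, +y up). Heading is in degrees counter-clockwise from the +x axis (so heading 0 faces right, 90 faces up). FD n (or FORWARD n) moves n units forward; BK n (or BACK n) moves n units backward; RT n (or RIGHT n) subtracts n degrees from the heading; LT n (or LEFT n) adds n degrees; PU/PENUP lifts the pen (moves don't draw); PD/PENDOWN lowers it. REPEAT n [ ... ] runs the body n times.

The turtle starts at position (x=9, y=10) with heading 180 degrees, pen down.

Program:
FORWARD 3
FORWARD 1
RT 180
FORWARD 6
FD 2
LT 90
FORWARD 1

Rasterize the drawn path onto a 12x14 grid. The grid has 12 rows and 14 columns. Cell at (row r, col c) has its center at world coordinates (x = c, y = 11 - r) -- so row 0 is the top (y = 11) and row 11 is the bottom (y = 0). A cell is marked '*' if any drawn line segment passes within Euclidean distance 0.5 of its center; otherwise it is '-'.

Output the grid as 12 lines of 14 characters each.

Answer: -------------*
-----*********
--------------
--------------
--------------
--------------
--------------
--------------
--------------
--------------
--------------
--------------

Derivation:
Segment 0: (9,10) -> (6,10)
Segment 1: (6,10) -> (5,10)
Segment 2: (5,10) -> (11,10)
Segment 3: (11,10) -> (13,10)
Segment 4: (13,10) -> (13,11)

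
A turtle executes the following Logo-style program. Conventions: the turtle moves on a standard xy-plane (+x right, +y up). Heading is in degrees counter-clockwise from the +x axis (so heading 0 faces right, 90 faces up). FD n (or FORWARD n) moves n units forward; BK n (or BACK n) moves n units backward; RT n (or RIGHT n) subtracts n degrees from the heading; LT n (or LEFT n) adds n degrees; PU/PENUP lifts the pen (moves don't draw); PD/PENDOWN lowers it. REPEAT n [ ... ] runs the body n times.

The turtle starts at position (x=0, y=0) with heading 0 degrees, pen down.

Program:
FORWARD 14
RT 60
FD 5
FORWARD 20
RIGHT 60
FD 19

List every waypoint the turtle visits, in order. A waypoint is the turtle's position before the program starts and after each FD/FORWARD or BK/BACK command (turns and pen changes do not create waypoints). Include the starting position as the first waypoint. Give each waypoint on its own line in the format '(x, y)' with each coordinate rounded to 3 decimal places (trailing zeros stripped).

Executing turtle program step by step:
Start: pos=(0,0), heading=0, pen down
FD 14: (0,0) -> (14,0) [heading=0, draw]
RT 60: heading 0 -> 300
FD 5: (14,0) -> (16.5,-4.33) [heading=300, draw]
FD 20: (16.5,-4.33) -> (26.5,-21.651) [heading=300, draw]
RT 60: heading 300 -> 240
FD 19: (26.5,-21.651) -> (17,-38.105) [heading=240, draw]
Final: pos=(17,-38.105), heading=240, 4 segment(s) drawn
Waypoints (5 total):
(0, 0)
(14, 0)
(16.5, -4.33)
(26.5, -21.651)
(17, -38.105)

Answer: (0, 0)
(14, 0)
(16.5, -4.33)
(26.5, -21.651)
(17, -38.105)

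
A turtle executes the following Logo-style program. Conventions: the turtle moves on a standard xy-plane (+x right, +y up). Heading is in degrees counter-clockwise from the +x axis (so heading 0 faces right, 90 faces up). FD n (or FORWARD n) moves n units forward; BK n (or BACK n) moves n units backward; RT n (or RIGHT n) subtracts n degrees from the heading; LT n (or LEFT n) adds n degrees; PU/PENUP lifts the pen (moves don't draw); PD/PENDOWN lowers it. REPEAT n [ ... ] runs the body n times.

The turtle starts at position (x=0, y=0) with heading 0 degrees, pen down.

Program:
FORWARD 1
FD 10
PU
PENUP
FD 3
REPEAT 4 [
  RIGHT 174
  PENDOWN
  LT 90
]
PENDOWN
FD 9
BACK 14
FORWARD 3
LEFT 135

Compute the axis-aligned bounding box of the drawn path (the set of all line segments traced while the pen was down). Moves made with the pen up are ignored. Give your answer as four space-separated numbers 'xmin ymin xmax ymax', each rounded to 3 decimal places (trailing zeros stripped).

Executing turtle program step by step:
Start: pos=(0,0), heading=0, pen down
FD 1: (0,0) -> (1,0) [heading=0, draw]
FD 10: (1,0) -> (11,0) [heading=0, draw]
PU: pen up
PU: pen up
FD 3: (11,0) -> (14,0) [heading=0, move]
REPEAT 4 [
  -- iteration 1/4 --
  RT 174: heading 0 -> 186
  PD: pen down
  LT 90: heading 186 -> 276
  -- iteration 2/4 --
  RT 174: heading 276 -> 102
  PD: pen down
  LT 90: heading 102 -> 192
  -- iteration 3/4 --
  RT 174: heading 192 -> 18
  PD: pen down
  LT 90: heading 18 -> 108
  -- iteration 4/4 --
  RT 174: heading 108 -> 294
  PD: pen down
  LT 90: heading 294 -> 24
]
PD: pen down
FD 9: (14,0) -> (22.222,3.661) [heading=24, draw]
BK 14: (22.222,3.661) -> (9.432,-2.034) [heading=24, draw]
FD 3: (9.432,-2.034) -> (12.173,-0.813) [heading=24, draw]
LT 135: heading 24 -> 159
Final: pos=(12.173,-0.813), heading=159, 5 segment(s) drawn

Segment endpoints: x in {0, 1, 9.432, 11, 12.173, 14, 22.222}, y in {-2.034, -0.813, 0, 3.661}
xmin=0, ymin=-2.034, xmax=22.222, ymax=3.661

Answer: 0 -2.034 22.222 3.661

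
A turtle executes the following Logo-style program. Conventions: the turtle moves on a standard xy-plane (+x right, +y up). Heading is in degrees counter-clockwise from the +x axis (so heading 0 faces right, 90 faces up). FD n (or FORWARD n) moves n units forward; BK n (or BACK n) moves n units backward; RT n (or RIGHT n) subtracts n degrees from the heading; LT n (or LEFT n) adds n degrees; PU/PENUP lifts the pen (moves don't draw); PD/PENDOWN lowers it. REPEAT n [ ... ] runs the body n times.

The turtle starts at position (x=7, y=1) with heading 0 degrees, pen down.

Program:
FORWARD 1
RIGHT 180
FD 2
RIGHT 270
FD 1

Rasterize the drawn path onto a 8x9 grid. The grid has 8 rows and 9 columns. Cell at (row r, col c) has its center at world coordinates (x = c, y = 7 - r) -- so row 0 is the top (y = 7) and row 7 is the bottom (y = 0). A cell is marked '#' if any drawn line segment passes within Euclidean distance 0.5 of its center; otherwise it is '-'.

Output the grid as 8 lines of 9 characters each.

Segment 0: (7,1) -> (8,1)
Segment 1: (8,1) -> (6,1)
Segment 2: (6,1) -> (6,-0)

Answer: ---------
---------
---------
---------
---------
---------
------###
------#--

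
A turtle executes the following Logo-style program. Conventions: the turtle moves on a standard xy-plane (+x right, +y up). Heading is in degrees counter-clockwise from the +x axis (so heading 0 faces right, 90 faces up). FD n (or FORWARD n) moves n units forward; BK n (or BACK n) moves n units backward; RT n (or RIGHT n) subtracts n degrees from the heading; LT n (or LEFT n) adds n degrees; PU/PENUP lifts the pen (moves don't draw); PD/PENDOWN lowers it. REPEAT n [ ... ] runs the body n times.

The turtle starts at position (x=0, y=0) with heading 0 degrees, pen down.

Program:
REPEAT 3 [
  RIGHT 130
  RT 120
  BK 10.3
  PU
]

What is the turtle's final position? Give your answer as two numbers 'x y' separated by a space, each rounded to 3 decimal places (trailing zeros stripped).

Answer: 2.493 2.092

Derivation:
Executing turtle program step by step:
Start: pos=(0,0), heading=0, pen down
REPEAT 3 [
  -- iteration 1/3 --
  RT 130: heading 0 -> 230
  RT 120: heading 230 -> 110
  BK 10.3: (0,0) -> (3.523,-9.679) [heading=110, draw]
  PU: pen up
  -- iteration 2/3 --
  RT 130: heading 110 -> 340
  RT 120: heading 340 -> 220
  BK 10.3: (3.523,-9.679) -> (11.413,-3.058) [heading=220, move]
  PU: pen up
  -- iteration 3/3 --
  RT 130: heading 220 -> 90
  RT 120: heading 90 -> 330
  BK 10.3: (11.413,-3.058) -> (2.493,2.092) [heading=330, move]
  PU: pen up
]
Final: pos=(2.493,2.092), heading=330, 1 segment(s) drawn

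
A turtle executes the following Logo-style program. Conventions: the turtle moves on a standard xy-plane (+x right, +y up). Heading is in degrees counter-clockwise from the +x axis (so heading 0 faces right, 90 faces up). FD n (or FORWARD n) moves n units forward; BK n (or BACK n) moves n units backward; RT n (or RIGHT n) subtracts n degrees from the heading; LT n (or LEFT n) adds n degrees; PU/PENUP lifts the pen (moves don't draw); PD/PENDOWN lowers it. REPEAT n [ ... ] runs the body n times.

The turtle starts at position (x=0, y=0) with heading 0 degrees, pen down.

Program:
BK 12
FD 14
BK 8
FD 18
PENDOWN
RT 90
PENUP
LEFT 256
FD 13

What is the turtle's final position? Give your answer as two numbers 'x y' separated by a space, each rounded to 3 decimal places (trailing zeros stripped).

Executing turtle program step by step:
Start: pos=(0,0), heading=0, pen down
BK 12: (0,0) -> (-12,0) [heading=0, draw]
FD 14: (-12,0) -> (2,0) [heading=0, draw]
BK 8: (2,0) -> (-6,0) [heading=0, draw]
FD 18: (-6,0) -> (12,0) [heading=0, draw]
PD: pen down
RT 90: heading 0 -> 270
PU: pen up
LT 256: heading 270 -> 166
FD 13: (12,0) -> (-0.614,3.145) [heading=166, move]
Final: pos=(-0.614,3.145), heading=166, 4 segment(s) drawn

Answer: -0.614 3.145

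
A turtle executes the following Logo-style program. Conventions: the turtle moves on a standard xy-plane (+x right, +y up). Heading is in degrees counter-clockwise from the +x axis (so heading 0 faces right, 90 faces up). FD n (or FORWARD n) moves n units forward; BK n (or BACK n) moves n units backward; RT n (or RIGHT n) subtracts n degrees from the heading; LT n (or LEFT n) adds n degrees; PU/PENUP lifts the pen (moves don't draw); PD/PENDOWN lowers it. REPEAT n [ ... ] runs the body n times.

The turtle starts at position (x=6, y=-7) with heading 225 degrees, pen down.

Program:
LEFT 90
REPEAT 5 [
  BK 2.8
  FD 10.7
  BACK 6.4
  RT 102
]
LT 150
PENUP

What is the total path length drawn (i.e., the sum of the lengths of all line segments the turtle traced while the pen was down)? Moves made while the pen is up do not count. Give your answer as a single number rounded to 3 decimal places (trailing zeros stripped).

Executing turtle program step by step:
Start: pos=(6,-7), heading=225, pen down
LT 90: heading 225 -> 315
REPEAT 5 [
  -- iteration 1/5 --
  BK 2.8: (6,-7) -> (4.02,-5.02) [heading=315, draw]
  FD 10.7: (4.02,-5.02) -> (11.586,-12.586) [heading=315, draw]
  BK 6.4: (11.586,-12.586) -> (7.061,-8.061) [heading=315, draw]
  RT 102: heading 315 -> 213
  -- iteration 2/5 --
  BK 2.8: (7.061,-8.061) -> (9.409,-6.536) [heading=213, draw]
  FD 10.7: (9.409,-6.536) -> (0.435,-12.363) [heading=213, draw]
  BK 6.4: (0.435,-12.363) -> (5.803,-8.878) [heading=213, draw]
  RT 102: heading 213 -> 111
  -- iteration 3/5 --
  BK 2.8: (5.803,-8.878) -> (6.806,-11.492) [heading=111, draw]
  FD 10.7: (6.806,-11.492) -> (2.972,-1.502) [heading=111, draw]
  BK 6.4: (2.972,-1.502) -> (5.265,-7.477) [heading=111, draw]
  RT 102: heading 111 -> 9
  -- iteration 4/5 --
  BK 2.8: (5.265,-7.477) -> (2.5,-7.915) [heading=9, draw]
  FD 10.7: (2.5,-7.915) -> (13.068,-6.241) [heading=9, draw]
  BK 6.4: (13.068,-6.241) -> (6.747,-7.243) [heading=9, draw]
  RT 102: heading 9 -> 267
  -- iteration 5/5 --
  BK 2.8: (6.747,-7.243) -> (6.893,-4.446) [heading=267, draw]
  FD 10.7: (6.893,-4.446) -> (6.333,-15.132) [heading=267, draw]
  BK 6.4: (6.333,-15.132) -> (6.668,-8.741) [heading=267, draw]
  RT 102: heading 267 -> 165
]
LT 150: heading 165 -> 315
PU: pen up
Final: pos=(6.668,-8.741), heading=315, 15 segment(s) drawn

Segment lengths:
  seg 1: (6,-7) -> (4.02,-5.02), length = 2.8
  seg 2: (4.02,-5.02) -> (11.586,-12.586), length = 10.7
  seg 3: (11.586,-12.586) -> (7.061,-8.061), length = 6.4
  seg 4: (7.061,-8.061) -> (9.409,-6.536), length = 2.8
  seg 5: (9.409,-6.536) -> (0.435,-12.363), length = 10.7
  seg 6: (0.435,-12.363) -> (5.803,-8.878), length = 6.4
  seg 7: (5.803,-8.878) -> (6.806,-11.492), length = 2.8
  seg 8: (6.806,-11.492) -> (2.972,-1.502), length = 10.7
  seg 9: (2.972,-1.502) -> (5.265,-7.477), length = 6.4
  seg 10: (5.265,-7.477) -> (2.5,-7.915), length = 2.8
  seg 11: (2.5,-7.915) -> (13.068,-6.241), length = 10.7
  seg 12: (13.068,-6.241) -> (6.747,-7.243), length = 6.4
  seg 13: (6.747,-7.243) -> (6.893,-4.446), length = 2.8
  seg 14: (6.893,-4.446) -> (6.333,-15.132), length = 10.7
  seg 15: (6.333,-15.132) -> (6.668,-8.741), length = 6.4
Total = 99.5

Answer: 99.5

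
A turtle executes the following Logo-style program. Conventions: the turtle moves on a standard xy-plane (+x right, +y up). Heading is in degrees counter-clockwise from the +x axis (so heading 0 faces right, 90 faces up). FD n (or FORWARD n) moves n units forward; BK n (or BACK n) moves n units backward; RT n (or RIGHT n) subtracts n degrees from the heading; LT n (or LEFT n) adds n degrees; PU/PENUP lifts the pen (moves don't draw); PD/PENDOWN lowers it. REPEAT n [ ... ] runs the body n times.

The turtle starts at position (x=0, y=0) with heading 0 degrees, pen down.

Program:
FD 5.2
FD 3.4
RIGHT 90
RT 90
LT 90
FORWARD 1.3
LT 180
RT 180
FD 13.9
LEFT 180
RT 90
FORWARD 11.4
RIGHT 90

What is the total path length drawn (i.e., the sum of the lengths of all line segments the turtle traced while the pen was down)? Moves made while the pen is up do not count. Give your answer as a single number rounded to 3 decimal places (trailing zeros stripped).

Executing turtle program step by step:
Start: pos=(0,0), heading=0, pen down
FD 5.2: (0,0) -> (5.2,0) [heading=0, draw]
FD 3.4: (5.2,0) -> (8.6,0) [heading=0, draw]
RT 90: heading 0 -> 270
RT 90: heading 270 -> 180
LT 90: heading 180 -> 270
FD 1.3: (8.6,0) -> (8.6,-1.3) [heading=270, draw]
LT 180: heading 270 -> 90
RT 180: heading 90 -> 270
FD 13.9: (8.6,-1.3) -> (8.6,-15.2) [heading=270, draw]
LT 180: heading 270 -> 90
RT 90: heading 90 -> 0
FD 11.4: (8.6,-15.2) -> (20,-15.2) [heading=0, draw]
RT 90: heading 0 -> 270
Final: pos=(20,-15.2), heading=270, 5 segment(s) drawn

Segment lengths:
  seg 1: (0,0) -> (5.2,0), length = 5.2
  seg 2: (5.2,0) -> (8.6,0), length = 3.4
  seg 3: (8.6,0) -> (8.6,-1.3), length = 1.3
  seg 4: (8.6,-1.3) -> (8.6,-15.2), length = 13.9
  seg 5: (8.6,-15.2) -> (20,-15.2), length = 11.4
Total = 35.2

Answer: 35.2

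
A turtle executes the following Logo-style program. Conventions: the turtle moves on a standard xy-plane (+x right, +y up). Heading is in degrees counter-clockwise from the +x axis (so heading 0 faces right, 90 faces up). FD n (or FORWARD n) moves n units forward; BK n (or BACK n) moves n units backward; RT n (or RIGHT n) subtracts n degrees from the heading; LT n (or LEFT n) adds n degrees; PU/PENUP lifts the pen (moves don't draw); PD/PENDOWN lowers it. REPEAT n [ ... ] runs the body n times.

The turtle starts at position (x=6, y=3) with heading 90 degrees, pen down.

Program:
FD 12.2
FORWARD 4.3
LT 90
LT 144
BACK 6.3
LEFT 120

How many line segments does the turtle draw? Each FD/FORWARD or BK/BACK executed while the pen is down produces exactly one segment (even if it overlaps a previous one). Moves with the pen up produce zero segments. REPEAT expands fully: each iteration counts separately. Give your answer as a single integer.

Executing turtle program step by step:
Start: pos=(6,3), heading=90, pen down
FD 12.2: (6,3) -> (6,15.2) [heading=90, draw]
FD 4.3: (6,15.2) -> (6,19.5) [heading=90, draw]
LT 90: heading 90 -> 180
LT 144: heading 180 -> 324
BK 6.3: (6,19.5) -> (0.903,23.203) [heading=324, draw]
LT 120: heading 324 -> 84
Final: pos=(0.903,23.203), heading=84, 3 segment(s) drawn
Segments drawn: 3

Answer: 3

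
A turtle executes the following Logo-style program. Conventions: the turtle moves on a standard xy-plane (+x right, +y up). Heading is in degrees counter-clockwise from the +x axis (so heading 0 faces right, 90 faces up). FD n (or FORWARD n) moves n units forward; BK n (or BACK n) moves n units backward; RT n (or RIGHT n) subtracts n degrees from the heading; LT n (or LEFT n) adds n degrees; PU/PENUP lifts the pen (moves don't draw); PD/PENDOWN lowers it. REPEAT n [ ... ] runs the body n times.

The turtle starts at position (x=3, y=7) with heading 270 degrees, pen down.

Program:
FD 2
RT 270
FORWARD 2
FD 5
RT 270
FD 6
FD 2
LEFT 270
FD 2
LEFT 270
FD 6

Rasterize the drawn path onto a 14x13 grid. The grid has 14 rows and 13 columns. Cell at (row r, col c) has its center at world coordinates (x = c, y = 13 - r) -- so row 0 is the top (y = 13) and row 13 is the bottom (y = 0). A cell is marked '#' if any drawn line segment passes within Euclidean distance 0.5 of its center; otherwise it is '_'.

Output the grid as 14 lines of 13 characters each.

Answer: __________###
__________#_#
__________#_#
__________#_#
__________#_#
__________#_#
___#______#_#
___#______#__
___########__
_____________
_____________
_____________
_____________
_____________

Derivation:
Segment 0: (3,7) -> (3,5)
Segment 1: (3,5) -> (5,5)
Segment 2: (5,5) -> (10,5)
Segment 3: (10,5) -> (10,11)
Segment 4: (10,11) -> (10,13)
Segment 5: (10,13) -> (12,13)
Segment 6: (12,13) -> (12,7)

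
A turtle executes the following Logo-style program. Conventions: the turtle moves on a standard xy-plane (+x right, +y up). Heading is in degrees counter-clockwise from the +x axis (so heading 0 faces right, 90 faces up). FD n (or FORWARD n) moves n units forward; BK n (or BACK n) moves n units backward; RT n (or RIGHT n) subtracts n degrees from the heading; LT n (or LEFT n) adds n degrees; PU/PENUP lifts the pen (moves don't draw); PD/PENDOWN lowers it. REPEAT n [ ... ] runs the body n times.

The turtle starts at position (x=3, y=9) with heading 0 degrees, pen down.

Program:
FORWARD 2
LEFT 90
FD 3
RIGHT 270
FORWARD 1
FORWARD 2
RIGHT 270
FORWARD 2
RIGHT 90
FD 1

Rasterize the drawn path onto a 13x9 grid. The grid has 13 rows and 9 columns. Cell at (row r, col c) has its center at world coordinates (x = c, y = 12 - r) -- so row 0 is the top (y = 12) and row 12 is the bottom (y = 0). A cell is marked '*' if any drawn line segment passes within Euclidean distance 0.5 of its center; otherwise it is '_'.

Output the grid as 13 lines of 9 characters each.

Segment 0: (3,9) -> (5,9)
Segment 1: (5,9) -> (5,12)
Segment 2: (5,12) -> (4,12)
Segment 3: (4,12) -> (2,12)
Segment 4: (2,12) -> (2,10)
Segment 5: (2,10) -> (1,10)

Answer: __****___
__*__*___
_**__*___
___***___
_________
_________
_________
_________
_________
_________
_________
_________
_________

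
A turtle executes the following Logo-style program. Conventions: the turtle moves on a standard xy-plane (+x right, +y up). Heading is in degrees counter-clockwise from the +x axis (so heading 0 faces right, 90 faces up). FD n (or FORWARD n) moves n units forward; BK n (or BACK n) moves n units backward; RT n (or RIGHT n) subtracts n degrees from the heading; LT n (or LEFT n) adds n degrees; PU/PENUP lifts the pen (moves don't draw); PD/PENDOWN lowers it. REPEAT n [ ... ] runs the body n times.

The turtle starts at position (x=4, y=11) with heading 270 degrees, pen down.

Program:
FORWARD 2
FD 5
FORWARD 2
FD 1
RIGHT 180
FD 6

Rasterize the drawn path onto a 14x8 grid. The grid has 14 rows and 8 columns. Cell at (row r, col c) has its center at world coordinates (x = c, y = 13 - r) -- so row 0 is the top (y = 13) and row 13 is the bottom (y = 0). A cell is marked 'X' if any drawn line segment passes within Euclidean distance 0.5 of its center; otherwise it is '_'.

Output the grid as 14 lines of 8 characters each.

Segment 0: (4,11) -> (4,9)
Segment 1: (4,9) -> (4,4)
Segment 2: (4,4) -> (4,2)
Segment 3: (4,2) -> (4,1)
Segment 4: (4,1) -> (4,7)

Answer: ________
________
____X___
____X___
____X___
____X___
____X___
____X___
____X___
____X___
____X___
____X___
____X___
________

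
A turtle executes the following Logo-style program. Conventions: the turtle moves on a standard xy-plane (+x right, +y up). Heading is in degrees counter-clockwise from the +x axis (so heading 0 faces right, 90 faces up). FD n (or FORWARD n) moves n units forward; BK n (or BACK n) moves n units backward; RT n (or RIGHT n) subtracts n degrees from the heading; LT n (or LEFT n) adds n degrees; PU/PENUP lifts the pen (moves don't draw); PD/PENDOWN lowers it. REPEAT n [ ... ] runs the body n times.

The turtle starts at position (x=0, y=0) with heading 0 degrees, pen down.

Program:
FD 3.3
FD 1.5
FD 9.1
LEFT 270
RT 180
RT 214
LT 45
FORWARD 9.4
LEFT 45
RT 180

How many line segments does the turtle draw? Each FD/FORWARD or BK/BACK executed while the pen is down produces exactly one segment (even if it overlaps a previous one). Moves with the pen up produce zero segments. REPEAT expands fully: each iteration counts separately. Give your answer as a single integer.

Executing turtle program step by step:
Start: pos=(0,0), heading=0, pen down
FD 3.3: (0,0) -> (3.3,0) [heading=0, draw]
FD 1.5: (3.3,0) -> (4.8,0) [heading=0, draw]
FD 9.1: (4.8,0) -> (13.9,0) [heading=0, draw]
LT 270: heading 0 -> 270
RT 180: heading 270 -> 90
RT 214: heading 90 -> 236
LT 45: heading 236 -> 281
FD 9.4: (13.9,0) -> (15.694,-9.227) [heading=281, draw]
LT 45: heading 281 -> 326
RT 180: heading 326 -> 146
Final: pos=(15.694,-9.227), heading=146, 4 segment(s) drawn
Segments drawn: 4

Answer: 4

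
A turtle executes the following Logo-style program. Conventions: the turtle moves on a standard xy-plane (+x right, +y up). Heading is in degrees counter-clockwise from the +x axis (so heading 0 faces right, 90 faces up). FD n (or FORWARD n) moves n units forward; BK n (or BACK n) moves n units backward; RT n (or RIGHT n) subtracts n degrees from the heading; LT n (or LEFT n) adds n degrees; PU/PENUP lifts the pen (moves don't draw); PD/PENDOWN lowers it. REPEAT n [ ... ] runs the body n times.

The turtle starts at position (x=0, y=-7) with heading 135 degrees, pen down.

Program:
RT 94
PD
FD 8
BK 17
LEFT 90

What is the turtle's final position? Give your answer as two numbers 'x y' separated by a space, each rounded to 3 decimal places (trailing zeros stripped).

Answer: -6.792 -12.905

Derivation:
Executing turtle program step by step:
Start: pos=(0,-7), heading=135, pen down
RT 94: heading 135 -> 41
PD: pen down
FD 8: (0,-7) -> (6.038,-1.752) [heading=41, draw]
BK 17: (6.038,-1.752) -> (-6.792,-12.905) [heading=41, draw]
LT 90: heading 41 -> 131
Final: pos=(-6.792,-12.905), heading=131, 2 segment(s) drawn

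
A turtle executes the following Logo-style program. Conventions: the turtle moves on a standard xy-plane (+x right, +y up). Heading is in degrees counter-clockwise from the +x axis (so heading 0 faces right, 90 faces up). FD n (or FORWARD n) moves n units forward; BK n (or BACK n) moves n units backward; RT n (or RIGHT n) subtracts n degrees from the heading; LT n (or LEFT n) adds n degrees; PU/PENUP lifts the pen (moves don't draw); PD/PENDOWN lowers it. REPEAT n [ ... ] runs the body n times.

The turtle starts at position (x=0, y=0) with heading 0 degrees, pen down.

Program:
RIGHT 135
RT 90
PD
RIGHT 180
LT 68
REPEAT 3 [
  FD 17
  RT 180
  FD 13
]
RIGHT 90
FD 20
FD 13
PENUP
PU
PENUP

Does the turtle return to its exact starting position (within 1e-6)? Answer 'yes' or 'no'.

Executing turtle program step by step:
Start: pos=(0,0), heading=0, pen down
RT 135: heading 0 -> 225
RT 90: heading 225 -> 135
PD: pen down
RT 180: heading 135 -> 315
LT 68: heading 315 -> 23
REPEAT 3 [
  -- iteration 1/3 --
  FD 17: (0,0) -> (15.649,6.642) [heading=23, draw]
  RT 180: heading 23 -> 203
  FD 13: (15.649,6.642) -> (3.682,1.563) [heading=203, draw]
  -- iteration 2/3 --
  FD 17: (3.682,1.563) -> (-11.967,-5.08) [heading=203, draw]
  RT 180: heading 203 -> 23
  FD 13: (-11.967,-5.08) -> (0,0) [heading=23, draw]
  -- iteration 3/3 --
  FD 17: (0,0) -> (15.649,6.642) [heading=23, draw]
  RT 180: heading 23 -> 203
  FD 13: (15.649,6.642) -> (3.682,1.563) [heading=203, draw]
]
RT 90: heading 203 -> 113
FD 20: (3.682,1.563) -> (-4.133,19.973) [heading=113, draw]
FD 13: (-4.133,19.973) -> (-9.212,31.94) [heading=113, draw]
PU: pen up
PU: pen up
PU: pen up
Final: pos=(-9.212,31.94), heading=113, 8 segment(s) drawn

Start position: (0, 0)
Final position: (-9.212, 31.94)
Distance = 33.242; >= 1e-6 -> NOT closed

Answer: no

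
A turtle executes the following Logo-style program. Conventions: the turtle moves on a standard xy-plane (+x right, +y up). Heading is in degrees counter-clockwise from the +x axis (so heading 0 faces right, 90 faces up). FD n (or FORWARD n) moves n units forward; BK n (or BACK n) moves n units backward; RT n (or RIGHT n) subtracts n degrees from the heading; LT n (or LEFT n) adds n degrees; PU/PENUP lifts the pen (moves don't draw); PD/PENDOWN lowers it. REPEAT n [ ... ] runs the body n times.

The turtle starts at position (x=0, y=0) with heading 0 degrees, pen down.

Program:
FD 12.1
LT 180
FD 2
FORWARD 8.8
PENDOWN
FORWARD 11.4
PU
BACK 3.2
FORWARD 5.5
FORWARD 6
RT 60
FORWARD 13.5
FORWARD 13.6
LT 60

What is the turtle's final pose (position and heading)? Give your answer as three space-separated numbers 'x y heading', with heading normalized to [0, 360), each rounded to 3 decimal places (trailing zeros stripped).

Executing turtle program step by step:
Start: pos=(0,0), heading=0, pen down
FD 12.1: (0,0) -> (12.1,0) [heading=0, draw]
LT 180: heading 0 -> 180
FD 2: (12.1,0) -> (10.1,0) [heading=180, draw]
FD 8.8: (10.1,0) -> (1.3,0) [heading=180, draw]
PD: pen down
FD 11.4: (1.3,0) -> (-10.1,0) [heading=180, draw]
PU: pen up
BK 3.2: (-10.1,0) -> (-6.9,0) [heading=180, move]
FD 5.5: (-6.9,0) -> (-12.4,0) [heading=180, move]
FD 6: (-12.4,0) -> (-18.4,0) [heading=180, move]
RT 60: heading 180 -> 120
FD 13.5: (-18.4,0) -> (-25.15,11.691) [heading=120, move]
FD 13.6: (-25.15,11.691) -> (-31.95,23.469) [heading=120, move]
LT 60: heading 120 -> 180
Final: pos=(-31.95,23.469), heading=180, 4 segment(s) drawn

Answer: -31.95 23.469 180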